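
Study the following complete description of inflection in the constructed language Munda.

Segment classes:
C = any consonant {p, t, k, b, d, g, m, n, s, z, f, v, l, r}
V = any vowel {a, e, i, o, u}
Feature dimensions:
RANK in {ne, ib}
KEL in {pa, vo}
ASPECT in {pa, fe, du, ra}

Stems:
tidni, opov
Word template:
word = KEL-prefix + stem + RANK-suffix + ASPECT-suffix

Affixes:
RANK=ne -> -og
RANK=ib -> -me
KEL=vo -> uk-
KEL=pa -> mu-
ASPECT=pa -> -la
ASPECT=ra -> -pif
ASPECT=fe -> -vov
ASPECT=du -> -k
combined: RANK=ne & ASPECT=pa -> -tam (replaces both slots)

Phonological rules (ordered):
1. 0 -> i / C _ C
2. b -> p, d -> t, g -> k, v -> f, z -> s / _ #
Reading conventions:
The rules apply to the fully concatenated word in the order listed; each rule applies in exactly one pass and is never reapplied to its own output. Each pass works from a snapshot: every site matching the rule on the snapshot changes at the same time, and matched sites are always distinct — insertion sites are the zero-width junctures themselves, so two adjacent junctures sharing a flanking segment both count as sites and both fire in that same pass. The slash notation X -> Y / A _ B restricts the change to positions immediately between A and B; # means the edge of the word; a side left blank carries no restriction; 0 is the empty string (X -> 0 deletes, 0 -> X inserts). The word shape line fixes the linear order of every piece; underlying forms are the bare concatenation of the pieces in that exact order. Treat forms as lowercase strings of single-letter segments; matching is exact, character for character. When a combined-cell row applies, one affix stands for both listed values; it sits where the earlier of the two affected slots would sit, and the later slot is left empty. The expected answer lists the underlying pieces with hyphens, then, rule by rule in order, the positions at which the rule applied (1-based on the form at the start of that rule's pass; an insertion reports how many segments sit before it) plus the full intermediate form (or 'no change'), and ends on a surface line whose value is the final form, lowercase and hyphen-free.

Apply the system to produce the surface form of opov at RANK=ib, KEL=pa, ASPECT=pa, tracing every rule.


underlying: mu-opov-me-la
1. 0 -> i / C _ C: inserts after position(s) 6: muopovimela
2. b -> p, d -> t, g -> k, v -> f, z -> s / _ #: no change
surface: muopovimela


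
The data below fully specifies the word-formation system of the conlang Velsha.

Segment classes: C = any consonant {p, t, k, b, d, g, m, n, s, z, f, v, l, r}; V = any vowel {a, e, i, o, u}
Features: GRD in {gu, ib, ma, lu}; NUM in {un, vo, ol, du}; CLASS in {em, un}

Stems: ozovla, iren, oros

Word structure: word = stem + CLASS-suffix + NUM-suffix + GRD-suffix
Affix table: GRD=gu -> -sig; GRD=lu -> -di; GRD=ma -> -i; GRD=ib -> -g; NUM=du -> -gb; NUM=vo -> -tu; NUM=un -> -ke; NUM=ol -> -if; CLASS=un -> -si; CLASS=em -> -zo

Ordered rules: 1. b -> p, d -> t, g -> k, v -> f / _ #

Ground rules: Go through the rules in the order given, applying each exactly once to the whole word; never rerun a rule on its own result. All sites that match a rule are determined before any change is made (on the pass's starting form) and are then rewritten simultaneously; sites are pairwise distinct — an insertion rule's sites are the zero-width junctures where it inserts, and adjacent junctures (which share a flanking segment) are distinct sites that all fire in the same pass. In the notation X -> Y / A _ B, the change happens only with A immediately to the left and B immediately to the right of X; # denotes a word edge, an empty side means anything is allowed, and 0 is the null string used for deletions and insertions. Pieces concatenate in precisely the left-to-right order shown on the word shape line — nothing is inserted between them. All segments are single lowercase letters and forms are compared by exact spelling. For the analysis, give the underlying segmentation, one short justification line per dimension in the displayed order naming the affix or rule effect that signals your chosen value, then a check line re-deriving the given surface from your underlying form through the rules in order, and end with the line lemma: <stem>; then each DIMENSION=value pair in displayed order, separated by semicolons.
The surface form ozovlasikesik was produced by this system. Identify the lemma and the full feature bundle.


underlying: ozovla-si-ke-sig
GRD=gu - signalled by the affix -sig
NUM=un - signalled by the affix -ke
CLASS=un - signalled by the affix -si
check: ozovlasikesig -> ozovlasikesik
lemma: ozovla; GRD=gu; NUM=un; CLASS=un


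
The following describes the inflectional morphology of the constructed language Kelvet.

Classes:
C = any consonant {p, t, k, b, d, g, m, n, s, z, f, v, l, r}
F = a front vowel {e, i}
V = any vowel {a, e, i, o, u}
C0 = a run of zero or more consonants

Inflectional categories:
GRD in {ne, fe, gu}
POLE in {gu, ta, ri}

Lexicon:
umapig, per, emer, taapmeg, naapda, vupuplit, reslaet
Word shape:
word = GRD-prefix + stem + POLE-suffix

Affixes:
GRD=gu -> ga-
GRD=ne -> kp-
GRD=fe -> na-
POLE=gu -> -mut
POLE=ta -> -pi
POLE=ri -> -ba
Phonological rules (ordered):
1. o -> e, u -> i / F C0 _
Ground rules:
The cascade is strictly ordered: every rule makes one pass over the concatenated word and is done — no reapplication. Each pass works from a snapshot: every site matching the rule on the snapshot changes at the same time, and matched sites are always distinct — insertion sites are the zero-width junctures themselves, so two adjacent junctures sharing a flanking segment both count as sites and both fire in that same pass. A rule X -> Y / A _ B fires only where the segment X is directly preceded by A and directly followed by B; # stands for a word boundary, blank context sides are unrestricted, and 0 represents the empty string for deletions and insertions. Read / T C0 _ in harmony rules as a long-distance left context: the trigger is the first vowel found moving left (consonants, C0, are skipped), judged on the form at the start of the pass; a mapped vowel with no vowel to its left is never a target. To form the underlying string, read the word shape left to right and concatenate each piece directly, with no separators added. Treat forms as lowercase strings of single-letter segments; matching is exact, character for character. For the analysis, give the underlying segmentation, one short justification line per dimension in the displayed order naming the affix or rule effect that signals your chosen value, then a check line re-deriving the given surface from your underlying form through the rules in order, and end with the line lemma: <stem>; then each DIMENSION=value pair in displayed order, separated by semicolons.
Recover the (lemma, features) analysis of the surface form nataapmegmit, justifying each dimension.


underlying: na-taapmeg-mut
GRD=fe - signalled by the affix na-
POLE=gu - signalled by the affix -mut
check: nataapmegmut -> nataapmegmit
lemma: taapmeg; GRD=fe; POLE=gu


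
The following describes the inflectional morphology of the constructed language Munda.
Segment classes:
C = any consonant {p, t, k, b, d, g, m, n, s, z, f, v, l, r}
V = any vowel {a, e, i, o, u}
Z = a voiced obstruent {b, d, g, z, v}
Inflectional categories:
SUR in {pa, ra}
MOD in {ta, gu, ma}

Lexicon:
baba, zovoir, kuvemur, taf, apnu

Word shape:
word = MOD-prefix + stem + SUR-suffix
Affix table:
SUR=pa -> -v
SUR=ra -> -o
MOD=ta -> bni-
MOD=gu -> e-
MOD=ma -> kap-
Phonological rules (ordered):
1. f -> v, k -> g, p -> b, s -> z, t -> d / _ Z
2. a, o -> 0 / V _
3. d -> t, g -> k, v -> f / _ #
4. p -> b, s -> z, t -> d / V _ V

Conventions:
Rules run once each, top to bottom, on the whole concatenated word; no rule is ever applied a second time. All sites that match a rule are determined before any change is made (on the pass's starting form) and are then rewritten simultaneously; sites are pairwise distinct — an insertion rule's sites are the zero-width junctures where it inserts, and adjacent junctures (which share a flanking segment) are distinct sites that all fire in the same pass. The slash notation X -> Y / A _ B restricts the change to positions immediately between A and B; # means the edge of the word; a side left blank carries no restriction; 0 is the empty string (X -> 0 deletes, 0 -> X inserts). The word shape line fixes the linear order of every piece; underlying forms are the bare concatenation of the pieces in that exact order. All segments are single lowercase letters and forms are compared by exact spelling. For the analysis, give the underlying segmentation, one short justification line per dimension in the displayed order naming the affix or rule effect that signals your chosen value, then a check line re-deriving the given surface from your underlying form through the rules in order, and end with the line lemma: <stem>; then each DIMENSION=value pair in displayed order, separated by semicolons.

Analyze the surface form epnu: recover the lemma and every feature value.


underlying: e-apnu-o
SUR=ra - signalled by the affix -o
MOD=gu - signalled by the affix e-
check: eapnuo -> eapnuo -> epnu -> epnu -> epnu
lemma: apnu; SUR=ra; MOD=gu


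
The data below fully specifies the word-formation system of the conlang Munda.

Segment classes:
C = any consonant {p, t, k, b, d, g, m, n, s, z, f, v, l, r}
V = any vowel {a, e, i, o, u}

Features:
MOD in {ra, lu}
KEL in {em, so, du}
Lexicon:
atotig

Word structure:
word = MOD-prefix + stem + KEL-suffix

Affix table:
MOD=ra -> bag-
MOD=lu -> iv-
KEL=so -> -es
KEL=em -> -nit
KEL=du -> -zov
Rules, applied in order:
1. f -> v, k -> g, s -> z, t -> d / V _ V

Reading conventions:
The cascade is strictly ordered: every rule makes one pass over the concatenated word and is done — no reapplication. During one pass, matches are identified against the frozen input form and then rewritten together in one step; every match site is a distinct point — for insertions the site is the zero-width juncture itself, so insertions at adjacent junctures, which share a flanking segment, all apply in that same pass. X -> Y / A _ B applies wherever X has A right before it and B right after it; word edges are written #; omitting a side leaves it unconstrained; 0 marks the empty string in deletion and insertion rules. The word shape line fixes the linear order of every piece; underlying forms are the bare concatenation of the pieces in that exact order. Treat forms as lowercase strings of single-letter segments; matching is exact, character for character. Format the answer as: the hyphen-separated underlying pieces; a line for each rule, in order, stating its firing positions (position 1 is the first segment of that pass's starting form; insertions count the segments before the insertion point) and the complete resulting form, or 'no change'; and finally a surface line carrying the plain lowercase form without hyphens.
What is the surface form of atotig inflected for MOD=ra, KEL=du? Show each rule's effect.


underlying: bag-atotig-zov
1. f -> v, k -> g, s -> z, t -> d / V _ V: fires at position(s) 5, 7: bagadodigzov
surface: bagadodigzov


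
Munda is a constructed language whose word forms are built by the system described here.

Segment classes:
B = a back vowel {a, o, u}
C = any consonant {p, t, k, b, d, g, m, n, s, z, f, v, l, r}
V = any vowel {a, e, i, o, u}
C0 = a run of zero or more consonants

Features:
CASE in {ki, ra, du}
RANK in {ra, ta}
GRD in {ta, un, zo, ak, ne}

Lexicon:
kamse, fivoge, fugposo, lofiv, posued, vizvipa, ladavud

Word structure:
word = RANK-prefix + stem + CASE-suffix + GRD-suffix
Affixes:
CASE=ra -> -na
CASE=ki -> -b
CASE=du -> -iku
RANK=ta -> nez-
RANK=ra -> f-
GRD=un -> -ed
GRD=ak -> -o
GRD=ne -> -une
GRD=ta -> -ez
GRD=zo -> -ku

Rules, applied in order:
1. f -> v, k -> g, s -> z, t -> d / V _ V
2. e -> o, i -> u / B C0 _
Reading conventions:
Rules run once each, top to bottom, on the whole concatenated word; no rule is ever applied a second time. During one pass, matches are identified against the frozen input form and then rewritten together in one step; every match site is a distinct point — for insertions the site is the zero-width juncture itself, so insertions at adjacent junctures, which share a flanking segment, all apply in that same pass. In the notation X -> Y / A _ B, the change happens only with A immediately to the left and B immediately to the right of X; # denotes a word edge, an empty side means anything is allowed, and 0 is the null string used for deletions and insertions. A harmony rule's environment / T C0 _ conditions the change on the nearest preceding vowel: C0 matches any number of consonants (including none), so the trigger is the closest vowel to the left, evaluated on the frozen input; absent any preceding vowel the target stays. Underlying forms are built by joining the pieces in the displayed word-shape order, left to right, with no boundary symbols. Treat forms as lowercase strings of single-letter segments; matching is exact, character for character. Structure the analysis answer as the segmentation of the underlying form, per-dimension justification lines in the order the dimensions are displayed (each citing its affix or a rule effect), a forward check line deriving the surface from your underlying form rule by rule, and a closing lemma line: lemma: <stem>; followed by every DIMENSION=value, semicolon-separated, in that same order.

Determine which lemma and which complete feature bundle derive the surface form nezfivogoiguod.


underlying: nez-fivoge-iku-ed
CASE=du - signalled by the affix -iku
RANK=ta - signalled by the affix nez-
GRD=un - signalled by the affix -ed
check: nezfivogeikued -> nezfivogeigued -> nezfivogoiguod
lemma: fivoge; CASE=du; RANK=ta; GRD=un


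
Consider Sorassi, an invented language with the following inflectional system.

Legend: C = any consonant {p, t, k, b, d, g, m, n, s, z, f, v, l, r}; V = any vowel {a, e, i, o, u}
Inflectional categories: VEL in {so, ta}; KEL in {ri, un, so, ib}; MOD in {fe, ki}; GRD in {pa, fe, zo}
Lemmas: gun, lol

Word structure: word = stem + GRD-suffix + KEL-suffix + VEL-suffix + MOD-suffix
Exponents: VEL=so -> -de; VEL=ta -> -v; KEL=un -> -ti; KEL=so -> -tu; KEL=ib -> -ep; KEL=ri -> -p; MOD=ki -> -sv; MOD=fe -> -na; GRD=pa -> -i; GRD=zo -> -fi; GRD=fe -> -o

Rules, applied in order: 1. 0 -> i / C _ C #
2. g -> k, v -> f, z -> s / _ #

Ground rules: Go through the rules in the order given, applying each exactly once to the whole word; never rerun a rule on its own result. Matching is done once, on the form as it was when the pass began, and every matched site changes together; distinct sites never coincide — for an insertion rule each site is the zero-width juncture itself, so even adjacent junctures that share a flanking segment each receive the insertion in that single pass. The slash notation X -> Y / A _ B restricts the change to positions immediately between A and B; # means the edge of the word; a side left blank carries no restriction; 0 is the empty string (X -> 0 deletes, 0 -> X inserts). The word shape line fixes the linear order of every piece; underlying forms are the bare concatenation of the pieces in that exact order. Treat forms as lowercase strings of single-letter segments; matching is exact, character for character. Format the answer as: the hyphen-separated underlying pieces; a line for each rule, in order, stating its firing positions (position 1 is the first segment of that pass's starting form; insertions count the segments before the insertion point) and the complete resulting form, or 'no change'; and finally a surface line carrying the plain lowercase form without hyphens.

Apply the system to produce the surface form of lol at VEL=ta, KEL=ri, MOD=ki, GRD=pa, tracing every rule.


underlying: lol-i-p-v-sv
1. 0 -> i / C _ C #: inserts after position(s) 7: lolipvsiv
2. g -> k, v -> f, z -> s / _ #: fires at position(s) 9: lolipvsif
surface: lolipvsif


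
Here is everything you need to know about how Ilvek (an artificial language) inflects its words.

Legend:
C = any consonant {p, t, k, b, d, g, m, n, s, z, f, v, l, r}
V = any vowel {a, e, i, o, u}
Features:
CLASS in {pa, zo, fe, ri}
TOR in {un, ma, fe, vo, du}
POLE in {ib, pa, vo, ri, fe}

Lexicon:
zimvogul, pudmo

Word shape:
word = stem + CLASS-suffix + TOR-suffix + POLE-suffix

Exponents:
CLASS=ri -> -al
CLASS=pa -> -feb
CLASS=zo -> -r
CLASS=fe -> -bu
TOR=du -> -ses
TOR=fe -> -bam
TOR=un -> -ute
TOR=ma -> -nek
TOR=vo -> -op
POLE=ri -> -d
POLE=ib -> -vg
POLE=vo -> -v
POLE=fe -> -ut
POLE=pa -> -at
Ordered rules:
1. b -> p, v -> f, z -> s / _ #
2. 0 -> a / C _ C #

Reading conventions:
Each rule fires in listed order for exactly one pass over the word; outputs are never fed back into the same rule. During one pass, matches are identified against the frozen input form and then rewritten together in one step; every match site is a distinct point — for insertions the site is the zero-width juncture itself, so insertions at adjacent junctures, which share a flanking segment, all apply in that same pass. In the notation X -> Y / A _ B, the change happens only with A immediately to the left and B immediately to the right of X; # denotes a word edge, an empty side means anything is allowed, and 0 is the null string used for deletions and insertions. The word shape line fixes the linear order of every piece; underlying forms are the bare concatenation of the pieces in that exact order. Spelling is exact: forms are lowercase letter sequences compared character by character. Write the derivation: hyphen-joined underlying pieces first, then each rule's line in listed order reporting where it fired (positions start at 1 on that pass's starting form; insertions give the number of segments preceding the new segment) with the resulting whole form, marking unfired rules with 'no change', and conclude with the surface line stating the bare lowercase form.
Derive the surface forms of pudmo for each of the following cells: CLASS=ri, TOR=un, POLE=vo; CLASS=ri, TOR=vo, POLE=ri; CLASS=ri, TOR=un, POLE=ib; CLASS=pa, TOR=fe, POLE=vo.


cell CLASS=ri, TOR=un, POLE=vo:
underlying: pudmo-al-ute-v
1. b -> p, v -> f, z -> s / _ #: fires at position(s) 11: pudmoalutef
2. 0 -> a / C _ C #: no change
surface: pudmoalutef

cell CLASS=ri, TOR=vo, POLE=ri:
underlying: pudmo-al-op-d
1. b -> p, v -> f, z -> s / _ #: no change
2. 0 -> a / C _ C #: inserts after position(s) 9: pudmoalopad
surface: pudmoalopad

cell CLASS=ri, TOR=un, POLE=ib:
underlying: pudmo-al-ute-vg
1. b -> p, v -> f, z -> s / _ #: no change
2. 0 -> a / C _ C #: inserts after position(s) 11: pudmoalutevag
surface: pudmoalutevag

cell CLASS=pa, TOR=fe, POLE=vo:
underlying: pudmo-feb-bam-v
1. b -> p, v -> f, z -> s / _ #: fires at position(s) 12: pudmofebbamf
2. 0 -> a / C _ C #: inserts after position(s) 11: pudmofebbamaf
surface: pudmofebbamaf


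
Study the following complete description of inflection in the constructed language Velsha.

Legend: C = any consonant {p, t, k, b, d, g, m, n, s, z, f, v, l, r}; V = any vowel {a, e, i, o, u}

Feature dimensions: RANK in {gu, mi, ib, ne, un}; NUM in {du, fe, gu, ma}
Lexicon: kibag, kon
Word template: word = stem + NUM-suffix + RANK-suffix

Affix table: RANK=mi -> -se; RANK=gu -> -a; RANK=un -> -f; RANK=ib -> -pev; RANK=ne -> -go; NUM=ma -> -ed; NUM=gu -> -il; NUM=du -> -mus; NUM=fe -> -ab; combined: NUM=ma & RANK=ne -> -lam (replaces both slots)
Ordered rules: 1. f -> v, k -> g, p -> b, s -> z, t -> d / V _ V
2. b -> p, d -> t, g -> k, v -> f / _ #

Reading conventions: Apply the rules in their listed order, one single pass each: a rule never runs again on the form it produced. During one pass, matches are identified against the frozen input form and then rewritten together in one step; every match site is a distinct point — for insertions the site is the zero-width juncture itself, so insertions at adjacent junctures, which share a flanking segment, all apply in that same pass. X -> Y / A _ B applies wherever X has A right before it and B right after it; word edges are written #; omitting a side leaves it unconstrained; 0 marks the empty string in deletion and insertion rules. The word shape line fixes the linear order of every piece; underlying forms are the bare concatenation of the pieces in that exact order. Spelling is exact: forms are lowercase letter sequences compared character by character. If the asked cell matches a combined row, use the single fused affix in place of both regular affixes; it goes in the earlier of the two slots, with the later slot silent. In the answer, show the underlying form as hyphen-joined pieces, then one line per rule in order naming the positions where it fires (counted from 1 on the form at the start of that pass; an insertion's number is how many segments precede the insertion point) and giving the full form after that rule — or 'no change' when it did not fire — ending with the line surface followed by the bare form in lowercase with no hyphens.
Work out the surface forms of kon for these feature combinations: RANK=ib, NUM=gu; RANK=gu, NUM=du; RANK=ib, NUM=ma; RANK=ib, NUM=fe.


cell RANK=ib, NUM=gu:
underlying: kon-il-pev
1. f -> v, k -> g, p -> b, s -> z, t -> d / V _ V: no change
2. b -> p, d -> t, g -> k, v -> f / _ #: fires at position(s) 8: konilpef
surface: konilpef

cell RANK=gu, NUM=du:
underlying: kon-mus-a
1. f -> v, k -> g, p -> b, s -> z, t -> d / V _ V: fires at position(s) 6: konmuza
2. b -> p, d -> t, g -> k, v -> f / _ #: no change
surface: konmuza

cell RANK=ib, NUM=ma:
underlying: kon-ed-pev
1. f -> v, k -> g, p -> b, s -> z, t -> d / V _ V: no change
2. b -> p, d -> t, g -> k, v -> f / _ #: fires at position(s) 8: konedpef
surface: konedpef

cell RANK=ib, NUM=fe:
underlying: kon-ab-pev
1. f -> v, k -> g, p -> b, s -> z, t -> d / V _ V: no change
2. b -> p, d -> t, g -> k, v -> f / _ #: fires at position(s) 8: konabpef
surface: konabpef


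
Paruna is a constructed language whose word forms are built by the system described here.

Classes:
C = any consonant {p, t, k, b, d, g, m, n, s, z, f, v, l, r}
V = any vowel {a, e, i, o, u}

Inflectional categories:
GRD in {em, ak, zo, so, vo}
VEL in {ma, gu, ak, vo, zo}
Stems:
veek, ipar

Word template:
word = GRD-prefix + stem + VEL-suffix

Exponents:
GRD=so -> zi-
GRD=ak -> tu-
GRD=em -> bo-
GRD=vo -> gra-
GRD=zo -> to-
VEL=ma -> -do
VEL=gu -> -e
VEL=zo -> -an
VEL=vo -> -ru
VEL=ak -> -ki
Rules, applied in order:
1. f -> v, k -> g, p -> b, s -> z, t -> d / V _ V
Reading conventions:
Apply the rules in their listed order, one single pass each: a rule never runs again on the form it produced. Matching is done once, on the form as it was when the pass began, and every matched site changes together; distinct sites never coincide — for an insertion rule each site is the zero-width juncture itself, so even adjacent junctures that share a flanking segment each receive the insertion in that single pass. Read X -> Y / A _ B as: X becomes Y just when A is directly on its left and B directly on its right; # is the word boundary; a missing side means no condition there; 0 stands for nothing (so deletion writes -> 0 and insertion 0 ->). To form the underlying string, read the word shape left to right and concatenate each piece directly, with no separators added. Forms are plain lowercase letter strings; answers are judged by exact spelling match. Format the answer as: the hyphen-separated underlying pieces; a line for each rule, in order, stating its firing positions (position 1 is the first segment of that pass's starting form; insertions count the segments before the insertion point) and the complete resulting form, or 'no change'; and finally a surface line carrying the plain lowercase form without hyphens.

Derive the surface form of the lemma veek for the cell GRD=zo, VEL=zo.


underlying: to-veek-an
1. f -> v, k -> g, p -> b, s -> z, t -> d / V _ V: fires at position(s) 6: toveegan
surface: toveegan


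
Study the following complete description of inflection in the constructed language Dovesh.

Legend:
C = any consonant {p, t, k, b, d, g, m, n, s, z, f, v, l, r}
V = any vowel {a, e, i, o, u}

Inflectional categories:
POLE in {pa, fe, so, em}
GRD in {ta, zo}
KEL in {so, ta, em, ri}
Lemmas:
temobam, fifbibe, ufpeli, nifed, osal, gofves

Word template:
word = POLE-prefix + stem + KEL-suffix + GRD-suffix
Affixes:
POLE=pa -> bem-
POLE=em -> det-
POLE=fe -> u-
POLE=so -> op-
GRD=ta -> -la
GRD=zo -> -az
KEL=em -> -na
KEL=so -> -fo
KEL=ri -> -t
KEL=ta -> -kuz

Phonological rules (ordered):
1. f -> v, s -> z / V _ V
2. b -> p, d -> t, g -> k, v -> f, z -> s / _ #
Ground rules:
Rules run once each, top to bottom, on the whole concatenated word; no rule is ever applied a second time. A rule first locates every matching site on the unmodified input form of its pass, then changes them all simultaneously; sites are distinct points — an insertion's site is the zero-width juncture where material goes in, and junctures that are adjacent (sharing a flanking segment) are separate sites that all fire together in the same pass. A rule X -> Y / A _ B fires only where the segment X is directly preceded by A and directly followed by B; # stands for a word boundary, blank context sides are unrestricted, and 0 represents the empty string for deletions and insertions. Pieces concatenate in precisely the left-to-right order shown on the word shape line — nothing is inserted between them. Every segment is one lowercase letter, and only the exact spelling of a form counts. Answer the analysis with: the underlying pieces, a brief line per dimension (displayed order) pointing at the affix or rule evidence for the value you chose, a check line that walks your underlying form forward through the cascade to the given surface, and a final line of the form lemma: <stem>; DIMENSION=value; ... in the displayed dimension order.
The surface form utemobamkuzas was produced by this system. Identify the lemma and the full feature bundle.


underlying: u-temobam-kuz-az
POLE=fe - signalled by the affix u-
GRD=zo - signalled by the affix -az
KEL=ta - signalled by the affix -kuz
check: utemobamkuzaz -> utemobamkuzaz -> utemobamkuzas
lemma: temobam; POLE=fe; GRD=zo; KEL=ta


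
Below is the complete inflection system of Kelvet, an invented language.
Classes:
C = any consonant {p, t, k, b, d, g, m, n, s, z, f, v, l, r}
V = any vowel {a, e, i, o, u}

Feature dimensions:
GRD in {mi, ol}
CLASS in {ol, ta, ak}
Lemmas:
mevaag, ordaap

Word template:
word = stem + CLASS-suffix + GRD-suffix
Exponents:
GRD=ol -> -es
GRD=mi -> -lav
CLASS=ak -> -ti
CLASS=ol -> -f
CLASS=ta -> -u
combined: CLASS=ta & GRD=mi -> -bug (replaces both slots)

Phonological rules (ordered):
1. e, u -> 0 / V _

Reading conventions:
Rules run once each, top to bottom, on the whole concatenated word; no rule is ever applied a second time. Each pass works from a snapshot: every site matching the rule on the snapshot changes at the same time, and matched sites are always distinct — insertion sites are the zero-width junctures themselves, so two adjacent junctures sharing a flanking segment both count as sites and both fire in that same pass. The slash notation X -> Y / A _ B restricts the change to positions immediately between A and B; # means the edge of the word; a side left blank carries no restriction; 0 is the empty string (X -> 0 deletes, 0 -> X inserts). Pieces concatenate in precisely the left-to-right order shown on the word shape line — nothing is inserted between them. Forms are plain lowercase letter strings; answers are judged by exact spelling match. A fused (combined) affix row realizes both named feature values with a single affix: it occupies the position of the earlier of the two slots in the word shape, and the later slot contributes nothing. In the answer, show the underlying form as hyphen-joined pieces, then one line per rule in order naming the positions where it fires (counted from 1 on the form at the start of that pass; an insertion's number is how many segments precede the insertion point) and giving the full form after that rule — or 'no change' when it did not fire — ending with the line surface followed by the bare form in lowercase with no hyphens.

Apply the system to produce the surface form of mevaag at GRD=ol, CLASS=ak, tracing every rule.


underlying: mevaag-ti-es
1. e, u -> 0 / V _: fires at position(s) 9: mevaagtis
surface: mevaagtis


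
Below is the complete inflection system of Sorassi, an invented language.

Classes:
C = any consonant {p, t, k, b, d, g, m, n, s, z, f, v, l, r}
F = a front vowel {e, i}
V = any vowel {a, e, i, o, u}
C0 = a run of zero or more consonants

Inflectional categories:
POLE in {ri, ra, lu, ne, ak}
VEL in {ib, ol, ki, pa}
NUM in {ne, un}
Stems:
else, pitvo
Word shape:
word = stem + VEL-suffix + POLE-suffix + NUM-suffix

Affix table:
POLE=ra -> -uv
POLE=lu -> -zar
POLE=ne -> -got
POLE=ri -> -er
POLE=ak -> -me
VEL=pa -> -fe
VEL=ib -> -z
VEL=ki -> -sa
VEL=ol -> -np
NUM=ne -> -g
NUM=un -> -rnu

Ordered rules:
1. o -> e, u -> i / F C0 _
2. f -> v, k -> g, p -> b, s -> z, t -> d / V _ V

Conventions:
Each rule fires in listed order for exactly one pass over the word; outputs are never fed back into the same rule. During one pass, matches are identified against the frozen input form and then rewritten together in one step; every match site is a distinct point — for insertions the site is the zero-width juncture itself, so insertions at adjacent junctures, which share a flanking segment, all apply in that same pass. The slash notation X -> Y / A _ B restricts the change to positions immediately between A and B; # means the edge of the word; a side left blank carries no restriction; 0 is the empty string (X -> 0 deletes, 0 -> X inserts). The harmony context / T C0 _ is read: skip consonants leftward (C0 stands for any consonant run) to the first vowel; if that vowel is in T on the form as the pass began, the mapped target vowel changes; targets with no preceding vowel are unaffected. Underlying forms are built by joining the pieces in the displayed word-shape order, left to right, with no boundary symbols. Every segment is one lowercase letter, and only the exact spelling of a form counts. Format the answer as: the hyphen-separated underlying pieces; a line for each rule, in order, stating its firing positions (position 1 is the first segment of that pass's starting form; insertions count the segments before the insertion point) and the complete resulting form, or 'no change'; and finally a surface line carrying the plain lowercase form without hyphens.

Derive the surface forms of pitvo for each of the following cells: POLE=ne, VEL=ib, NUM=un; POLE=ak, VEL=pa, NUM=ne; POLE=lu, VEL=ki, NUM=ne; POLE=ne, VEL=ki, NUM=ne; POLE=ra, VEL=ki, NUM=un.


cell POLE=ne, VEL=ib, NUM=un:
underlying: pitvo-z-got-rnu
1. o -> e, u -> i / F C0 _: fires at position(s) 5: pitvezgotrnu
2. f -> v, k -> g, p -> b, s -> z, t -> d / V _ V: no change
surface: pitvezgotrnu

cell POLE=ak, VEL=pa, NUM=ne:
underlying: pitvo-fe-me-g
1. o -> e, u -> i / F C0 _: fires at position(s) 5: pitvefemeg
2. f -> v, k -> g, p -> b, s -> z, t -> d / V _ V: fires at position(s) 6: pitvevemeg
surface: pitvevemeg

cell POLE=lu, VEL=ki, NUM=ne:
underlying: pitvo-sa-zar-g
1. o -> e, u -> i / F C0 _: fires at position(s) 5: pitvesazarg
2. f -> v, k -> g, p -> b, s -> z, t -> d / V _ V: fires at position(s) 6: pitvezazarg
surface: pitvezazarg

cell POLE=ne, VEL=ki, NUM=ne:
underlying: pitvo-sa-got-g
1. o -> e, u -> i / F C0 _: fires at position(s) 5: pitvesagotg
2. f -> v, k -> g, p -> b, s -> z, t -> d / V _ V: fires at position(s) 6: pitvezagotg
surface: pitvezagotg

cell POLE=ra, VEL=ki, NUM=un:
underlying: pitvo-sa-uv-rnu
1. o -> e, u -> i / F C0 _: fires at position(s) 5: pitvesauvrnu
2. f -> v, k -> g, p -> b, s -> z, t -> d / V _ V: fires at position(s) 6: pitvezauvrnu
surface: pitvezauvrnu


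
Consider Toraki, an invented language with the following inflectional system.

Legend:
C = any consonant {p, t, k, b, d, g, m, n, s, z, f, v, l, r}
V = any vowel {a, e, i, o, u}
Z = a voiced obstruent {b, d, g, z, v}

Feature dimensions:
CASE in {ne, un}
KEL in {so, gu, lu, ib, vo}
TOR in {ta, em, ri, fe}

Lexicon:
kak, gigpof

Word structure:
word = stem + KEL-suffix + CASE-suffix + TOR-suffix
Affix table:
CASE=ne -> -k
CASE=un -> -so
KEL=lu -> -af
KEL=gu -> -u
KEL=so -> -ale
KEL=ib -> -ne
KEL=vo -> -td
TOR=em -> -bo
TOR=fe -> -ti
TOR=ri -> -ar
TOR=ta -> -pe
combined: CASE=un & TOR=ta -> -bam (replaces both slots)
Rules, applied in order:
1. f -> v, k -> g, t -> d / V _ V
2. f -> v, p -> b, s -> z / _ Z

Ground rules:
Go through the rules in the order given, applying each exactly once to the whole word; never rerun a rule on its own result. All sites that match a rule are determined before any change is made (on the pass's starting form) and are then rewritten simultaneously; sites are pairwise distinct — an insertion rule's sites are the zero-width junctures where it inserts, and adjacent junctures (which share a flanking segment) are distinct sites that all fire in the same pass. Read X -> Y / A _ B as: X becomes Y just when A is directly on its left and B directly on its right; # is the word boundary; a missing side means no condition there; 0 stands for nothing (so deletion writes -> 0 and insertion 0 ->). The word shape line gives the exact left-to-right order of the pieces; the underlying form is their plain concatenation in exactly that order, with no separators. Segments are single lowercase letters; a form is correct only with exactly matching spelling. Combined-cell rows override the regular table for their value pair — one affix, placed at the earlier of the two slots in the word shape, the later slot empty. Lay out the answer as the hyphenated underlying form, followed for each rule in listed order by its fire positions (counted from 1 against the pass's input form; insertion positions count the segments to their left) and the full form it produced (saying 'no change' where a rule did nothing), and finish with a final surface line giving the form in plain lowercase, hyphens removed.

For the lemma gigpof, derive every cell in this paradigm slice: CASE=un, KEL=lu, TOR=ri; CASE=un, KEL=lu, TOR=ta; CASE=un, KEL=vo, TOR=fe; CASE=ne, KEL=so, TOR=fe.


cell CASE=un, KEL=lu, TOR=ri:
underlying: gigpof-af-so-ar
1. f -> v, k -> g, t -> d / V _ V: fires at position(s) 6: gigpovafsoar
2. f -> v, p -> b, s -> z / _ Z: no change
surface: gigpovafsoar

cell CASE=un, KEL=lu, TOR=ta:
underlying: gigpof-af-bam
1. f -> v, k -> g, t -> d / V _ V: fires at position(s) 6: gigpovafbam
2. f -> v, p -> b, s -> z / _ Z: fires at position(s) 8: gigpovavbam
surface: gigpovavbam

cell CASE=un, KEL=vo, TOR=fe:
underlying: gigpof-td-so-ti
1. f -> v, k -> g, t -> d / V _ V: fires at position(s) 11: gigpoftdsodi
2. f -> v, p -> b, s -> z / _ Z: no change
surface: gigpoftdsodi

cell CASE=ne, KEL=so, TOR=fe:
underlying: gigpof-ale-k-ti
1. f -> v, k -> g, t -> d / V _ V: fires at position(s) 6: gigpovalekti
2. f -> v, p -> b, s -> z / _ Z: no change
surface: gigpovalekti


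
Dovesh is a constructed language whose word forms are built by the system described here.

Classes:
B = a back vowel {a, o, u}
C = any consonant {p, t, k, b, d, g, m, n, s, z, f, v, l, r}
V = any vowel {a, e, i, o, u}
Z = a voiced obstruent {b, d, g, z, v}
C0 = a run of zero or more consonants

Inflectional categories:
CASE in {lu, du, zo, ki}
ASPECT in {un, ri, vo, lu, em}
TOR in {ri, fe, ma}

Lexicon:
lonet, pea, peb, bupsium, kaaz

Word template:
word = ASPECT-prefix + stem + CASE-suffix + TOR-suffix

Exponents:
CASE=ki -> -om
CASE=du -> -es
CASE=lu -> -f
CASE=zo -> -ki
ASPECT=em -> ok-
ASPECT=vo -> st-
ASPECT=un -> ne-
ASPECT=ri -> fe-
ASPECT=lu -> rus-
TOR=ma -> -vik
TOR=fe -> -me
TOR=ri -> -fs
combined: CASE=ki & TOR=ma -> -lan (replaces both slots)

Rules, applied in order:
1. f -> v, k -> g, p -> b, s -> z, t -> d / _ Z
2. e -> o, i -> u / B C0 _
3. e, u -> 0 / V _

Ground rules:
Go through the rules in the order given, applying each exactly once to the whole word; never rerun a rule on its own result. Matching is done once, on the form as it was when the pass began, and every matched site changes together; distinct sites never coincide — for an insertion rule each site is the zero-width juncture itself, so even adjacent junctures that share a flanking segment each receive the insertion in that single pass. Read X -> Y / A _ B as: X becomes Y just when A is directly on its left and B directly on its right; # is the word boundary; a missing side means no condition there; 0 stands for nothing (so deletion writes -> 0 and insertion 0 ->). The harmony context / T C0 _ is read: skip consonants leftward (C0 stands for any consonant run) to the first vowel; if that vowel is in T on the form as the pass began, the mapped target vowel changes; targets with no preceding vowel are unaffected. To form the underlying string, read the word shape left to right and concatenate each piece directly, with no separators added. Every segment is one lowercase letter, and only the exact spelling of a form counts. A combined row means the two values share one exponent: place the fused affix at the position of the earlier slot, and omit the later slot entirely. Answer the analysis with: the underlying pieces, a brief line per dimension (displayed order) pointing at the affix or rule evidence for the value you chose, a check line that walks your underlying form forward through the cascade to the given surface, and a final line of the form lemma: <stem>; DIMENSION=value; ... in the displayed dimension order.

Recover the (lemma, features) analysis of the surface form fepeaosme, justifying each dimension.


underlying: fe-pea-es-me
CASE=du - signalled by the affix -es
ASPECT=ri - signalled by the affix fe-
TOR=fe - signalled by the affix -me
check: fepeaesme -> fepeaesme -> fepeaosme -> fepeaosme
lemma: pea; CASE=du; ASPECT=ri; TOR=fe


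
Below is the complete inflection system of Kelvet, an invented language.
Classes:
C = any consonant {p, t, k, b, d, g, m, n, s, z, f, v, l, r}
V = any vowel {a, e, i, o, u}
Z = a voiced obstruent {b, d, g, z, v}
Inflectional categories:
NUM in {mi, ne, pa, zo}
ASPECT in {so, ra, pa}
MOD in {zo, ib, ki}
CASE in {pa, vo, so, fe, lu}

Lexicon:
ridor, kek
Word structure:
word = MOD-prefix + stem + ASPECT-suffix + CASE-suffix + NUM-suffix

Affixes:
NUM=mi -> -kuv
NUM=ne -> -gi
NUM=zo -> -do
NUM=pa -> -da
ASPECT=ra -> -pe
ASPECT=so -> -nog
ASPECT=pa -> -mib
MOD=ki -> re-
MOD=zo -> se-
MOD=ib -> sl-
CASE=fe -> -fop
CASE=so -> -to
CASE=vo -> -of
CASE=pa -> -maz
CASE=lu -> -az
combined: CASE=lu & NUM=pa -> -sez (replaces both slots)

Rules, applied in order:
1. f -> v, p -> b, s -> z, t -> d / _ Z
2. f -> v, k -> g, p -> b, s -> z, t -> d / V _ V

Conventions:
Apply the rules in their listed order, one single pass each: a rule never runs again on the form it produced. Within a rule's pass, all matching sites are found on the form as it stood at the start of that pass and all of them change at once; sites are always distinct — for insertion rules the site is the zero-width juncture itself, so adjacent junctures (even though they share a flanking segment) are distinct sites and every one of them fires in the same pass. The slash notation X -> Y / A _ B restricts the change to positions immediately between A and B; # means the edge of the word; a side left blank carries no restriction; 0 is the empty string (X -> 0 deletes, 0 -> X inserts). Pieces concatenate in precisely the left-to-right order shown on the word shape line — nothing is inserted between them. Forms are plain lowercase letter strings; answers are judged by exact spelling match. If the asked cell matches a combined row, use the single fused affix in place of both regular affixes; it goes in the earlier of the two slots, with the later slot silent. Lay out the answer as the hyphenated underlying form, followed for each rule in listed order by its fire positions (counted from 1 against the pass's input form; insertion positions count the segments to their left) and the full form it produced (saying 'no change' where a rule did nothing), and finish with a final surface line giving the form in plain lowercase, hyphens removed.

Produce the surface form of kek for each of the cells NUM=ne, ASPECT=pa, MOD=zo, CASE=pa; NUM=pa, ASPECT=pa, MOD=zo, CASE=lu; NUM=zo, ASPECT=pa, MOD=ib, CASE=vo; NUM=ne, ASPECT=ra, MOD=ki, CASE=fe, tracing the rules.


cell NUM=ne, ASPECT=pa, MOD=zo, CASE=pa:
underlying: se-kek-mib-maz-gi
1. f -> v, p -> b, s -> z, t -> d / _ Z: no change
2. f -> v, k -> g, p -> b, s -> z, t -> d / V _ V: fires at position(s) 3: segekmibmazgi
surface: segekmibmazgi

cell NUM=pa, ASPECT=pa, MOD=zo, CASE=lu:
underlying: se-kek-mib-sez
1. f -> v, p -> b, s -> z, t -> d / _ Z: no change
2. f -> v, k -> g, p -> b, s -> z, t -> d / V _ V: fires at position(s) 3: segekmibsez
surface: segekmibsez

cell NUM=zo, ASPECT=pa, MOD=ib, CASE=vo:
underlying: sl-kek-mib-of-do
1. f -> v, p -> b, s -> z, t -> d / _ Z: fires at position(s) 10: slkekmibovdo
2. f -> v, k -> g, p -> b, s -> z, t -> d / V _ V: no change
surface: slkekmibovdo

cell NUM=ne, ASPECT=ra, MOD=ki, CASE=fe:
underlying: re-kek-pe-fop-gi
1. f -> v, p -> b, s -> z, t -> d / _ Z: fires at position(s) 10: rekekpefobgi
2. f -> v, k -> g, p -> b, s -> z, t -> d / V _ V: fires at position(s) 3, 8: regekpevobgi
surface: regekpevobgi
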